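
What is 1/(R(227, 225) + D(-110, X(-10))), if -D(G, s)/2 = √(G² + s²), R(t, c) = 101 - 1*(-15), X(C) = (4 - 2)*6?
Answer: -29/8880 - √3061/8880 ≈ -0.0094962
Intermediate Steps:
X(C) = 12 (X(C) = 2*6 = 12)
R(t, c) = 116 (R(t, c) = 101 + 15 = 116)
D(G, s) = -2*√(G² + s²)
1/(R(227, 225) + D(-110, X(-10))) = 1/(116 - 2*√((-110)² + 12²)) = 1/(116 - 2*√(12100 + 144)) = 1/(116 - 4*√3061)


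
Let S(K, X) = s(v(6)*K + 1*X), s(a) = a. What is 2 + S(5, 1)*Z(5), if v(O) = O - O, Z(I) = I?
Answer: 7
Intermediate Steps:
v(O) = 0
S(K, X) = X (S(K, X) = 0*K + 1*X = 0 + X = X)
2 + S(5, 1)*Z(5) = 2 + 1*5 = 2 + 5 = 7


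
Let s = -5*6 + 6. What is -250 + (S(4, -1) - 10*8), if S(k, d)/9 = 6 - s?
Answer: -60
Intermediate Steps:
s = -24 (s = -30 + 6 = -24)
S(k, d) = 270 (S(k, d) = 9*(6 - 1*(-24)) = 9*(6 + 24) = 9*30 = 270)
-250 + (S(4, -1) - 10*8) = -250 + (270 - 10*8) = -250 + (270 - 80) = -250 + 190 = -60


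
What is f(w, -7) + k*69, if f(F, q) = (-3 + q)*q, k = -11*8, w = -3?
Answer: -6002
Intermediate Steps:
k = -88
f(F, q) = q*(-3 + q)
f(w, -7) + k*69 = -7*(-3 - 7) - 88*69 = -7*(-10) - 6072 = 70 - 6072 = -6002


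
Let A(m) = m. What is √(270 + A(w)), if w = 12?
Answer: √282 ≈ 16.793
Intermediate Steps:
√(270 + A(w)) = √(270 + 12) = √282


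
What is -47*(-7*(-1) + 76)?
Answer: -3901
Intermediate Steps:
-47*(-7*(-1) + 76) = -47*(7 + 76) = -47*83 = -3901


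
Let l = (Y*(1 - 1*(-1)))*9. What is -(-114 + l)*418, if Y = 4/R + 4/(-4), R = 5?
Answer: 245784/5 ≈ 49157.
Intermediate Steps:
Y = -⅕ (Y = 4/5 + 4/(-4) = 4*(⅕) + 4*(-¼) = ⅘ - 1 = -⅕ ≈ -0.20000)
l = -18/5 (l = -(1 - 1*(-1))/5*9 = -(1 + 1)/5*9 = -⅕*2*9 = -⅖*9 = -18/5 ≈ -3.6000)
-(-114 + l)*418 = -(-114 - 18/5)*418 = -(-588)*418/5 = -1*(-245784/5) = 245784/5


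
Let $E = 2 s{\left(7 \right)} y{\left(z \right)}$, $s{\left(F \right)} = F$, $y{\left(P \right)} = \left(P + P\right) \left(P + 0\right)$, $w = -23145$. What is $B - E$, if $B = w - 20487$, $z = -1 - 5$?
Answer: $-44640$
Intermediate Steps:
$z = -6$ ($z = -1 - 5 = -6$)
$y{\left(P \right)} = 2 P^{2}$ ($y{\left(P \right)} = 2 P P = 2 P^{2}$)
$B = -43632$ ($B = -23145 - 20487 = -43632$)
$E = 1008$ ($E = 2 \cdot 7 \cdot 2 \left(-6\right)^{2} = 14 \cdot 2 \cdot 36 = 14 \cdot 72 = 1008$)
$B - E = -43632 - 1008 = -44640$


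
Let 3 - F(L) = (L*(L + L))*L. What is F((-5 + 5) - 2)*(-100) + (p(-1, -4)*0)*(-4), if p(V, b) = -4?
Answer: -1900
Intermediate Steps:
F(L) = 3 - 2*L**3 (F(L) = 3 - L*(L + L)*L = 3 - L*(2*L)*L = 3 - 2*L**2*L = 3 - 2*L**3)
F((-5 + 5) - 2)*(-100) + (p(-1, -4)*0)*(-4) = (3 - 2*((-5 + 5) - 2)**3)*(-100) - 4*0*(-4) = (3 - 2*(0 - 2)**3)*(-100) + 0*(-4) = (3 - 2*(-2)**3)*(-100) + 0 = (3 - 2*(-8))*(-100) + 0 = (3 + 16)*(-100) + 0 = 19*(-100) + 0 = -1900 + 0 = -1900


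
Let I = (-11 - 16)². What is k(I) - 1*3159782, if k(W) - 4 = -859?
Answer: -3160637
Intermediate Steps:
I = 729 (I = (-27)² = 729)
k(W) = -855 (k(W) = 4 - 859 = -855)
k(I) - 1*3159782 = -855 - 1*3159782 = -855 - 3159782 = -3160637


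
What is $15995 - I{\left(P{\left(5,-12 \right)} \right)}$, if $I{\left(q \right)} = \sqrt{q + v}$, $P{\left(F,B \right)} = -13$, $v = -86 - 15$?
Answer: $15995 - i \sqrt{114} \approx 15995.0 - 10.677 i$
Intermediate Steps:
$v = -101$ ($v = -86 - 15 = -101$)
$I{\left(q \right)} = \sqrt{-101 + q}$ ($I{\left(q \right)} = \sqrt{q - 101} = \sqrt{-101 + q}$)
$15995 - I{\left(P{\left(5,-12 \right)} \right)} = 15995 - \sqrt{-101 - 13} = 15995 - \sqrt{-114} = 15995 - i \sqrt{114}$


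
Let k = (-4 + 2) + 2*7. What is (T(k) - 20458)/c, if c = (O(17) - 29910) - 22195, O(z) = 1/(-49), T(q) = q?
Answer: 500927/1276573 ≈ 0.39240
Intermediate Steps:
k = 12 (k = -2 + 14 = 12)
O(z) = -1/49
c = -2553146/49 (c = (-1/49 - 29910) - 22195 = -1465591/49 - 22195 = -2553146/49 ≈ -52105.)
(T(k) - 20458)/c = (12 - 20458)/(-2553146/49) = -20446*(-49/2553146) = 500927/1276573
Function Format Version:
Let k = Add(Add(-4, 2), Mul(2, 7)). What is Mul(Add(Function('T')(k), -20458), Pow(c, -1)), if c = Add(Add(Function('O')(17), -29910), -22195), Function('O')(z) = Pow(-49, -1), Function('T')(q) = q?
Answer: Rational(500927, 1276573) ≈ 0.39240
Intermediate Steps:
k = 12 (k = Add(-2, 14) = 12)
Function('O')(z) = Rational(-1, 49)
c = Rational(-2553146, 49) (c = Add(Add(Rational(-1, 49), -29910), -22195) = Add(Rational(-1465591, 49), -22195) = Rational(-2553146, 49) ≈ -52105.)
Mul(Add(Function('T')(k), -20458), Pow(c, -1)) = Mul(Add(12, -20458), Pow(Rational(-2553146, 49), -1)) = Mul(-20446, Rational(-49, 2553146)) = Rational(500927, 1276573)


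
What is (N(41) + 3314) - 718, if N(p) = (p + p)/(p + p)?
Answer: 2597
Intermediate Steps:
N(p) = 1 (N(p) = (2*p)/((2*p)) = (2*p)*(1/(2*p)) = 1)
(N(41) + 3314) - 718 = (1 + 3314) - 718 = 3315 - 718 = 2597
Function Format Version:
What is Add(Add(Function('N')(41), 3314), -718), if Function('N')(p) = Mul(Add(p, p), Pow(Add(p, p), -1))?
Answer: 2597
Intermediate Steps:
Function('N')(p) = 1 (Function('N')(p) = Mul(Mul(2, p), Pow(Mul(2, p), -1)) = Mul(Mul(2, p), Mul(Rational(1, 2), Pow(p, -1))) = 1)
Add(Add(Function('N')(41), 3314), -718) = Add(Add(1, 3314), -718) = Add(3315, -718) = 2597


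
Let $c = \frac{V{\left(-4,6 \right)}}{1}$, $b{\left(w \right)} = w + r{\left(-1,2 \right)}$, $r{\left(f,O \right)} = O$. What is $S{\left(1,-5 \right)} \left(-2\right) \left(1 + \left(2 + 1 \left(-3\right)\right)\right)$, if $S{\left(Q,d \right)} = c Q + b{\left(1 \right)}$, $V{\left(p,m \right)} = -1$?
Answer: $0$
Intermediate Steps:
$b{\left(w \right)} = 2 + w$ ($b{\left(w \right)} = w + 2 = 2 + w$)
$c = -1$ ($c = - 1^{-1} = \left(-1\right) 1 = -1$)
$S{\left(Q,d \right)} = 3 - Q$ ($S{\left(Q,d \right)} = - Q + \left(2 + 1\right) = - Q + 3 = 3 - Q$)
$S{\left(1,-5 \right)} \left(-2\right) \left(1 + \left(2 + 1 \left(-3\right)\right)\right) = \left(3 - 1\right) \left(-2\right) \left(1 + \left(2 + 1 \left(-3\right)\right)\right) = \left(3 - 1\right) \left(-2\right) \left(1 + \left(2 - 3\right)\right) = 2 \left(-2\right) \left(1 - 1\right) = \left(-4\right) 0 = 0$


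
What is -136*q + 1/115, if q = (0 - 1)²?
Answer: -15639/115 ≈ -135.99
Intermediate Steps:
q = 1 (q = (-1)² = 1)
-136*q + 1/115 = -136*1 + 1/115 = -136 + 1/115 = -15639/115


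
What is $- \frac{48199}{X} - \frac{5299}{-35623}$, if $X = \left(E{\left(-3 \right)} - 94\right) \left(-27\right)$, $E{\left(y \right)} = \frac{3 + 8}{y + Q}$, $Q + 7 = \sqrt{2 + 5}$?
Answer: $- \frac{2154039402761}{115768760247} + \frac{530189 \sqrt{7}}{22748823} \approx -18.545$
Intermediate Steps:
$Q = -7 + \sqrt{7}$ ($Q = -7 + \sqrt{2 + 5} = -7 + \sqrt{7} \approx -4.3542$)
$E{\left(y \right)} = \frac{11}{-7 + y + \sqrt{7}}$ ($E{\left(y \right)} = \frac{3 + 8}{y - \left(7 - \sqrt{7}\right)} = \frac{11}{-7 + y + \sqrt{7}}$)
$X = 2538 - \frac{297}{-10 + \sqrt{7}}$ ($X = \left(\frac{11}{-7 - 3 + \sqrt{7}} - 94\right) \left(-27\right) = \left(\frac{11}{-10 + \sqrt{7}} - 94\right) \left(-27\right) = \left(-94 + \frac{11}{-10 + \sqrt{7}}\right) \left(-27\right) = 2538 - \frac{297}{-10 + \sqrt{7}} \approx 2578.4$)
$- \frac{48199}{X} - \frac{5299}{-35623} = - \frac{48199}{\frac{79668}{31} + \frac{99 \sqrt{7}}{31}} - \frac{5299}{-35623} = - \frac{48199}{\frac{79668}{31} + \frac{99 \sqrt{7}}{31}} - - \frac{757}{5089} = - \frac{48199}{\frac{79668}{31} + \frac{99 \sqrt{7}}{31}} + \frac{757}{5089} = \frac{757}{5089} - \frac{48199}{\frac{79668}{31} + \frac{99 \sqrt{7}}{31}}$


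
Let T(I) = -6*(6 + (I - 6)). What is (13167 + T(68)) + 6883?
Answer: 19642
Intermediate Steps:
T(I) = -6*I (T(I) = -6*(6 + (-6 + I)) = -6*I)
(13167 + T(68)) + 6883 = (13167 - 6*68) + 6883 = (13167 - 408) + 6883 = 12759 + 6883 = 19642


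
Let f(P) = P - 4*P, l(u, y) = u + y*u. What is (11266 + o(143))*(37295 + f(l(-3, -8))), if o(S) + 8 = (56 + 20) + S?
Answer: 427311664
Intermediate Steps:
l(u, y) = u + u*y
o(S) = 68 + S (o(S) = -8 + ((56 + 20) + S) = -8 + (76 + S) = 68 + S)
f(P) = -3*P
(11266 + o(143))*(37295 + f(l(-3, -8))) = (11266 + (68 + 143))*(37295 - (-9)*(1 - 8)) = (11266 + 211)*(37295 - (-9)*(-7)) = 11477*(37295 - 3*21) = 11477*(37295 - 63) = 11477*37232 = 427311664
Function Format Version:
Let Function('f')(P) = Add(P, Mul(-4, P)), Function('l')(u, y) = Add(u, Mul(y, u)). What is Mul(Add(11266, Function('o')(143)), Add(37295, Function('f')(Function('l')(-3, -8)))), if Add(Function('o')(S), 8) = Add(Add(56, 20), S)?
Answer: 427311664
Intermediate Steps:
Function('l')(u, y) = Add(u, Mul(u, y))
Function('o')(S) = Add(68, S) (Function('o')(S) = Add(-8, Add(Add(56, 20), S)) = Add(-8, Add(76, S)) = Add(68, S))
Function('f')(P) = Mul(-3, P)
Mul(Add(11266, Function('o')(143)), Add(37295, Function('f')(Function('l')(-3, -8)))) = Mul(Add(11266, Add(68, 143)), Add(37295, Mul(-3, Mul(-3, Add(1, -8))))) = Mul(Add(11266, 211), Add(37295, Mul(-3, Mul(-3, -7)))) = Mul(11477, Add(37295, Mul(-3, 21))) = Mul(11477, Add(37295, -63)) = Mul(11477, 37232) = 427311664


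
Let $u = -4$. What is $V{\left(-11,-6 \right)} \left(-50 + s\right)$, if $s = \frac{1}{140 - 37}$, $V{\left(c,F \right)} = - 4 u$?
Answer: $- \frac{82384}{103} \approx -799.84$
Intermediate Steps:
$V{\left(c,F \right)} = 16$ ($V{\left(c,F \right)} = \left(-4\right) \left(-4\right) = 16$)
$s = \frac{1}{103} \approx 0.0097087$
$V{\left(-11,-6 \right)} \left(-50 + s\right) = 16 \left(-50 + \frac{1}{103}\right) = 16 \left(- \frac{5149}{103}\right) = - \frac{82384}{103}$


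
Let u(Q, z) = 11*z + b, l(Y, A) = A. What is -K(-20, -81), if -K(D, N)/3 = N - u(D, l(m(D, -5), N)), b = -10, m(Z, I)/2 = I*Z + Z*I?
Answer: 2460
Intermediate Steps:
m(Z, I) = 4*I*Z (m(Z, I) = 2*(I*Z + Z*I) = 2*(I*Z + I*Z) = 2*(2*I*Z) = 4*I*Z)
u(Q, z) = -10 + 11*z (u(Q, z) = 11*z - 10 = -10 + 11*z)
K(D, N) = -30 + 30*N (K(D, N) = -3*(N - (-10 + 11*N)) = -3*(N + (10 - 11*N)) = -3*(10 - 10*N) = -30 + 30*N)
-K(-20, -81) = -(-30 + 30*(-81)) = -(-30 - 2430) = -1*(-2460) = 2460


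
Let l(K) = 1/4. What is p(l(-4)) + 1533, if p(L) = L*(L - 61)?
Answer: 24285/16 ≈ 1517.8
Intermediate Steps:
l(K) = ¼
p(L) = L*(-61 + L)
p(l(-4)) + 1533 = (-61 + ¼)/4 + 1533 = (¼)*(-243/4) + 1533 = -243/16 + 1533 = 24285/16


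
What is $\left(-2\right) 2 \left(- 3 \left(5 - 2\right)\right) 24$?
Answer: $864$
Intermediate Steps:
$\left(-2\right) 2 \left(- 3 \left(5 - 2\right)\right) 24 = - 4 \left(\left(-3\right) 3\right) 24 = \left(-4\right) \left(-9\right) 24 = 36 \cdot 24 = 864$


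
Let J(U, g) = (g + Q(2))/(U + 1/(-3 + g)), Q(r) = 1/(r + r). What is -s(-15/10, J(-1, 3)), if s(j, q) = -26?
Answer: 26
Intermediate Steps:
Q(r) = 1/(2*r)
J(U, g) = (¼ + g)/(U + 1/(-3 + g)) (J(U, g) = (g + (½)/2)/(U + 1/(-3 + g)) = (g + (½)*(½))/(U + 1/(-3 + g)) = (g + ¼)/(U + 1/(-3 + g)) = (¼ + g)/(U + 1/(-3 + g)))
-s(-15/10, J(-1, 3)) = -1*(-26) = 26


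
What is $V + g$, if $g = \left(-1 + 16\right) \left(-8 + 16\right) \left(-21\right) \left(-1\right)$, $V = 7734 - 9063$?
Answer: $1191$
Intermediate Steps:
$V = -1329$
$g = 2520$ ($g = 15 \cdot 8 \left(-21\right) \left(-1\right) = 120 \left(-21\right) \left(-1\right) = \left(-2520\right) \left(-1\right) = 2520$)
$V + g = -1329 + 2520 = 1191$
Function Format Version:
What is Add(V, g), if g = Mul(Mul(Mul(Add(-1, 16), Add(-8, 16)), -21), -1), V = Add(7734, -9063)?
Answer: 1191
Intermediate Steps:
V = -1329
g = 2520 (g = Mul(Mul(Mul(15, 8), -21), -1) = Mul(Mul(120, -21), -1) = Mul(-2520, -1) = 2520)
Add(V, g) = Add(-1329, 2520) = 1191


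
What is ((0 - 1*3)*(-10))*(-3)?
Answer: -90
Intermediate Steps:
((0 - 1*3)*(-10))*(-3) = ((0 - 3)*(-10))*(-3) = -3*(-10)*(-3) = 30*(-3) = -90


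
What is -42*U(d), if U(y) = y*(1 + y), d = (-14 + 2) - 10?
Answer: -19404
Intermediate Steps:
d = -22 (d = -12 - 10 = -22)
-42*U(d) = -(-924)*(1 - 22) = -(-924)*(-21) = -42*462 = -19404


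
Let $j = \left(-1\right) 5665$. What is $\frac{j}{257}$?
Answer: $- \frac{5665}{257} \approx -22.043$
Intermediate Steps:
$j = -5665$
$\frac{j}{257} = \frac{1}{257} \left(-5665\right) = - \frac{5665}{257}$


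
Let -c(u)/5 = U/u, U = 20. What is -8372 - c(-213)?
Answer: -1783336/213 ≈ -8372.5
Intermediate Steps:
c(u) = -100/u
-8372 - c(-213) = -8372 - (-100)/(-213) = -8372 - (-100)*(-1)/213 = -8372 - 1*100/213 = -8372 - 100/213 = -1783336/213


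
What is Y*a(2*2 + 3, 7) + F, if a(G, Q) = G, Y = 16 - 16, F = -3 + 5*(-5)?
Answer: -28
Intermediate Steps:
F = -28 (F = -3 - 25 = -28)
Y = 0
Y*a(2*2 + 3, 7) + F = 0*(2*2 + 3) - 28 = 0*(4 + 3) - 28 = 0*7 - 28 = 0 - 28 = -28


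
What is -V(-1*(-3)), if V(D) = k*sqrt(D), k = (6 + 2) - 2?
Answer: -6*sqrt(3) ≈ -10.392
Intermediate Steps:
k = 6 (k = 8 - 2 = 6)
V(D) = 6*sqrt(D)
-V(-1*(-3)) = -6*sqrt(-1*(-3)) = -6*sqrt(3)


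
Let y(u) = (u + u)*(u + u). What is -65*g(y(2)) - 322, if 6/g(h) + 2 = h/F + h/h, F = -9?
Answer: -908/5 ≈ -181.60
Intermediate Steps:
y(u) = 4*u² (y(u) = (2*u)*(2*u) = 4*u²)
g(h) = 6/(-1 - h/9) (g(h) = 6/(-2 + (h/(-9) + h/h)) = 6/(-2 + (h*(-⅑) + 1)) = 6/(-2 + (-h/9 + 1)) = 6/(-2 + (1 - h/9)) = 6/(-1 - h/9))
-65*g(y(2)) - 322 = -(-3510)/(9 + 4*2²) - 322 = -(-3510)/(9 + 4*4) - 322 = -(-3510)/(9 + 16) - 322 = -(-3510)/25 - 322 = -65*(-54/25) - 322 = 702/5 - 322 = -908/5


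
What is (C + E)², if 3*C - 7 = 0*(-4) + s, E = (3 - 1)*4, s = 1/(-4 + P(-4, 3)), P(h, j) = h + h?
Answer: 137641/1296 ≈ 106.20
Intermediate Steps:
P(h, j) = 2*h
s = -1/12 (s = 1/(-4 + 2*(-4)) = 1/(-4 - 8) = 1/(-12) = -1/12 ≈ -0.083333)
E = 8 (E = 2*4 = 8)
C = 83/36 (C = 7/3 + (0*(-4) - 1/12)/3 = 7/3 + (0 - 1/12)/3 = 7/3 + (⅓)*(-1/12) = 7/3 - 1/36 = 83/36 ≈ 2.3056)
(C + E)² = (83/36 + 8)² = (371/36)² = 137641/1296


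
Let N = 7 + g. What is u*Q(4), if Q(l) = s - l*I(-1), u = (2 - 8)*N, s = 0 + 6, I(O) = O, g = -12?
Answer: 300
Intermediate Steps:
N = -5 (N = 7 - 12 = -5)
s = 6
u = 30 (u = (2 - 8)*(-5) = -6*(-5) = 30)
Q(l) = 6 + l (Q(l) = 6 - l*(-1) = 6 - (-1)*l = 6 + l)
u*Q(4) = 30*(6 + 4) = 30*10 = 300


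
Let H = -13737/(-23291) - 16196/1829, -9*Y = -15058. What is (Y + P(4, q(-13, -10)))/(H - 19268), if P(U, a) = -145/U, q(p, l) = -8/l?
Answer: -2510245356553/29561552392140 ≈ -0.084916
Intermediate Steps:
Y = 15058/9 (Y = -⅑*(-15058) = 15058/9 ≈ 1673.1)
H = -352096063/42599239 (H = -13737*(-1/23291) - 16196*1/1829 = 13737/23291 - 16196/1829 = -352096063/42599239 ≈ -8.2653)
(Y + P(4, q(-13, -10)))/(H - 19268) = (15058/9 - 145/4)/(-352096063/42599239 - 19268) = (15058/9 - 145*¼)/(-821154233115/42599239) = (15058/9 - 145/4)*(-42599239/821154233115) = (58927/36)*(-42599239/821154233115) = -2510245356553/29561552392140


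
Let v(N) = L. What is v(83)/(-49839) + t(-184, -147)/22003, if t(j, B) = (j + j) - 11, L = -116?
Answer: -16336633/1096607517 ≈ -0.014897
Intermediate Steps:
v(N) = -116
t(j, B) = -11 + 2*j (t(j, B) = 2*j - 11 = -11 + 2*j)
v(83)/(-49839) + t(-184, -147)/22003 = -116/(-49839) + (-11 + 2*(-184))/22003 = -116*(-1/49839) + (-11 - 368)*(1/22003) = 116/49839 - 379*1/22003 = 116/49839 - 379/22003 = -16336633/1096607517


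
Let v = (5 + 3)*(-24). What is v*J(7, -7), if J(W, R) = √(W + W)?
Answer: -192*√14 ≈ -718.40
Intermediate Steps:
J(W, R) = √2*√W (J(W, R) = √(2*W) = √2*√W)
v = -192 (v = 8*(-24) = -192)
v*J(7, -7) = -192*√2*√7 = -192*√14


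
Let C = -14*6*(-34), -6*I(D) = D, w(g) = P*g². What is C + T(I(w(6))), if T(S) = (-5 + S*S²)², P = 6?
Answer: 2177251777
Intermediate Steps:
w(g) = 6*g²
I(D) = -D/6
C = 2856 (C = -84*(-34) = 2856)
T(S) = (-5 + S³)²
C + T(I(w(6))) = 2856 + (-5 + (-6²)³)² = 2856 + (-5 + (-36)³)² = 2856 + (-5 - 46656)² = 2856 + (-46661)² = 2856 + 2177248921 = 2177251777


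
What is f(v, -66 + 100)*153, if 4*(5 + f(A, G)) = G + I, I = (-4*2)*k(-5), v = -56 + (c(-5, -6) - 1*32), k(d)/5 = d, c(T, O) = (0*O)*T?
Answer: 16371/2 ≈ 8185.5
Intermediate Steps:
c(T, O) = 0 (c(T, O) = 0*T = 0)
k(d) = 5*d
v = -88 (v = -56 + (0 - 1*32) = -56 + (0 - 32) = -56 - 32 = -88)
I = 200 (I = (-4*2)*(5*(-5)) = -8*(-25) = 200)
f(A, G) = 45 + G/4 (f(A, G) = -5 + (G + 200)/4 = -5 + (200 + G)/4 = -5 + (50 + G/4) = 45 + G/4)
f(v, -66 + 100)*153 = (45 + (-66 + 100)/4)*153 = (45 + (¼)*34)*153 = (45 + 17/2)*153 = (107/2)*153 = 16371/2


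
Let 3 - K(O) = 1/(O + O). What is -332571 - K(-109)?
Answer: -72501133/218 ≈ -3.3257e+5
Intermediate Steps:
K(O) = 3 - 1/(2*O) (K(O) = 3 - 1/(O + O) = 3 - 1/(2*O))
-332571 - K(-109) = -332571 - (3 - ½/(-109)) = -332571 - (3 - ½*(-1/109)) = -332571 - (3 + 1/218) = -332571 - 1*655/218 = -332571 - 655/218 = -72501133/218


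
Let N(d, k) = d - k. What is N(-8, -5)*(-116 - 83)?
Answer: 597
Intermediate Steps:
N(-8, -5)*(-116 - 83) = (-8 - 1*(-5))*(-116 - 83) = (-8 + 5)*(-199) = -3*(-199) = 597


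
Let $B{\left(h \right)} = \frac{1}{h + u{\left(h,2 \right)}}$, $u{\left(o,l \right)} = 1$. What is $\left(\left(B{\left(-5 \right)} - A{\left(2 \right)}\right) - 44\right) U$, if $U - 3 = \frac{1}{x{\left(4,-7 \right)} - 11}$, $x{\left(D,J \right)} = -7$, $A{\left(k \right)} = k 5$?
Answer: $- \frac{11501}{72} \approx -159.74$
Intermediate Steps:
$A{\left(k \right)} = 5 k$
$B{\left(h \right)} = \frac{1}{1 + h}$ ($B{\left(h \right)} = \frac{1}{h + 1} = \frac{1}{1 + h}$)
$U = \frac{53}{18}$ ($U = 3 + \frac{1}{-7 - 11} = 3 + \frac{1}{-18} = 3 - \frac{1}{18} = \frac{53}{18} \approx 2.9444$)
$\left(\left(B{\left(-5 \right)} - A{\left(2 \right)}\right) - 44\right) U = \left(\left(\frac{1}{1 - 5} - 5 \cdot 2\right) - 44\right) \frac{53}{18} = \left(\left(\frac{1}{-4} - 10\right) - 44\right) \frac{53}{18} = \left(\left(- \frac{1}{4} - 10\right) - 44\right) \frac{53}{18} = \left(- \frac{41}{4} - 44\right) \frac{53}{18} = \left(- \frac{217}{4}\right) \frac{53}{18} = - \frac{11501}{72}$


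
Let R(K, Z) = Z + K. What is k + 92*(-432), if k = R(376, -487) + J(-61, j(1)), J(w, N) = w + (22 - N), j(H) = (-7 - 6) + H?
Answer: -39882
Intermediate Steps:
j(H) = -13 + H
J(w, N) = 22 + w - N
R(K, Z) = K + Z
k = -138 (k = (376 - 487) + (22 - 61 - (-13 + 1)) = -111 + (22 - 61 - 1*(-12)) = -111 + (22 - 61 + 12) = -111 - 27 = -138)
k + 92*(-432) = -138 + 92*(-432) = -138 - 39744 = -39882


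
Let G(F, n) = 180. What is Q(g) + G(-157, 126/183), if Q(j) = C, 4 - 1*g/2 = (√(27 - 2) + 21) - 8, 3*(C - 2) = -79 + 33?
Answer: 500/3 ≈ 166.67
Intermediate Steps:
C = -40/3 (C = 2 + (-79 + 33)/3 = 2 + (⅓)*(-46) = 2 - 46/3 = -40/3 ≈ -13.333)
g = -28 (g = 8 - 2*((√(27 - 2) + 21) - 8) = 8 - 2*((√25 + 21) - 8) = 8 - 2*((5 + 21) - 8) = 8 - 2*(26 - 8) = 8 - 2*18 = 8 - 36 = -28)
Q(j) = -40/3
Q(g) + G(-157, 126/183) = -40/3 + 180 = 500/3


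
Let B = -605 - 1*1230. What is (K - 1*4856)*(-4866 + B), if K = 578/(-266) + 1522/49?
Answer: 30114568741/931 ≈ 3.2346e+7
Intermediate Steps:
K = 26895/931 (K = 578*(-1/266) + 1522*(1/49) = -289/133 + 1522/49 = 26895/931 ≈ 28.888)
B = -1835 (B = -605 - 1230 = -1835)
(K - 1*4856)*(-4866 + B) = (26895/931 - 1*4856)*(-4866 - 1835) = (26895/931 - 4856)*(-6701) = -4494041/931*(-6701) = 30114568741/931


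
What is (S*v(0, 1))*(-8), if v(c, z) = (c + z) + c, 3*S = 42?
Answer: -112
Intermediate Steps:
S = 14 (S = (⅓)*42 = 14)
v(c, z) = z + 2*c
(S*v(0, 1))*(-8) = (14*(1 + 2*0))*(-8) = (14*(1 + 0))*(-8) = (14*1)*(-8) = 14*(-8) = -112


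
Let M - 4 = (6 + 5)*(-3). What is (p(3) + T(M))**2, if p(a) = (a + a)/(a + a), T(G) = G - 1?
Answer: 841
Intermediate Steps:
M = -29 (M = 4 + (6 + 5)*(-3) = 4 + 11*(-3) = 4 - 33 = -29)
T(G) = -1 + G
p(a) = 1 (p(a) = (2*a)/((2*a)) = (2*a)*(1/(2*a)) = 1)
(p(3) + T(M))**2 = (1 + (-1 - 29))**2 = (1 - 30)**2 = (-29)**2 = 841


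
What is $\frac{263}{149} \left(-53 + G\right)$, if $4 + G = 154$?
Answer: $\frac{25511}{149} \approx 171.21$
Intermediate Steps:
$G = 150$ ($G = -4 + 154 = 150$)
$\frac{263}{149} \left(-53 + G\right) = \frac{263}{149} \left(-53 + 150\right) = 263 \cdot \frac{1}{149} \cdot 97 = \frac{263}{149} \cdot 97 = \frac{25511}{149}$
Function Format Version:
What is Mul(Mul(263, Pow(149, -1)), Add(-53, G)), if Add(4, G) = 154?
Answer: Rational(25511, 149) ≈ 171.21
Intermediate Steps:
G = 150 (G = Add(-4, 154) = 150)
Mul(Mul(263, Pow(149, -1)), Add(-53, G)) = Mul(Mul(263, Pow(149, -1)), Add(-53, 150)) = Mul(Mul(263, Rational(1, 149)), 97) = Mul(Rational(263, 149), 97) = Rational(25511, 149)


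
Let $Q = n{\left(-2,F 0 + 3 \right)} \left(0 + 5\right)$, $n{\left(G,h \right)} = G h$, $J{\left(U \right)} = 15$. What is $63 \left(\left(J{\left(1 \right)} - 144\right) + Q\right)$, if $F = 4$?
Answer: $-10017$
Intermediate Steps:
$Q = -30$ ($Q = - 2 \left(4 \cdot 0 + 3\right) \left(0 + 5\right) = - 2 \left(0 + 3\right) 5 = \left(-2\right) 3 \cdot 5 = \left(-6\right) 5 = -30$)
$63 \left(\left(J{\left(1 \right)} - 144\right) + Q\right) = 63 \left(\left(15 - 144\right) - 30\right) = 63 \left(-129 - 30\right) = 63 \left(-159\right) = -10017$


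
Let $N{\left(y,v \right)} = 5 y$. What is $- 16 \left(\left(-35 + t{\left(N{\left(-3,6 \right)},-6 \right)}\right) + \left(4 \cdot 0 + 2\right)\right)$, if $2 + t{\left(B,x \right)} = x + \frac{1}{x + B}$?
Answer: $\frac{13792}{21} \approx 656.76$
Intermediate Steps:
$t{\left(B,x \right)} = -2 + x + \frac{1}{B + x}$ ($t{\left(B,x \right)} = -2 + \left(x + \frac{1}{x + B}\right) = -2 + \left(x + \frac{1}{B + x}\right) = -2 + x + \frac{1}{B + x}$)
$- 16 \left(\left(-35 + t{\left(N{\left(-3,6 \right)},-6 \right)}\right) + \left(4 \cdot 0 + 2\right)\right) = - 16 \left(\left(-35 + \frac{1 + \left(-6\right)^{2} - 2 \cdot 5 \left(-3\right) - -12 + 5 \left(-3\right) \left(-6\right)}{5 \left(-3\right) - 6}\right) + \left(4 \cdot 0 + 2\right)\right) = - 16 \left(\left(-35 + \frac{1 + 36 - -30 + 12 - -90}{-15 - 6}\right) + \left(0 + 2\right)\right) = - 16 \left(\left(-35 + \frac{1 + 36 + 30 + 12 + 90}{-21}\right) + 2\right) = - 16 \left(\left(-35 - \frac{169}{21}\right) + 2\right) = - 16 \left(- \frac{904}{21} + 2\right) = \left(-16\right) \left(- \frac{862}{21}\right) = \frac{13792}{21}$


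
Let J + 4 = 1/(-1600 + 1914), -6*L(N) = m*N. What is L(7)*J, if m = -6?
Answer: -8785/314 ≈ -27.978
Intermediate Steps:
L(N) = N (L(N) = -(-1)*N = N)
J = -1255/314 (J = -4 + 1/(-1600 + 1914) = -4 + 1/314 = -1255/314 ≈ -3.9968)
L(7)*J = 7*(-1255/314) = -8785/314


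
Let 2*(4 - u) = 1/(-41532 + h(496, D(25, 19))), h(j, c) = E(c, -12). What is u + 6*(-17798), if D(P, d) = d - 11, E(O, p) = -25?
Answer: -8875245375/83114 ≈ -1.0678e+5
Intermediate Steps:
D(P, d) = -11 + d
h(j, c) = -25
u = 332457/83114 (u = 4 - 1/(2*(-41532 - 25)) = 4 - ½/(-41557) = 4 - ½*(-1/41557) = 4 + 1/83114 = 332457/83114 ≈ 4.0000)
u + 6*(-17798) = 332457/83114 + 6*(-17798) = 332457/83114 - 106788 = -8875245375/83114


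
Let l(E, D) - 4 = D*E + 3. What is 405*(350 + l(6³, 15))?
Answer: 1456785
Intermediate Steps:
l(E, D) = 7 + D*E (l(E, D) = 4 + (D*E + 3) = 4 + (3 + D*E) = 7 + D*E)
405*(350 + l(6³, 15)) = 405*(350 + (7 + 15*6³)) = 405*(350 + (7 + 15*216)) = 405*(350 + (7 + 3240)) = 405*(350 + 3247) = 405*3597 = 1456785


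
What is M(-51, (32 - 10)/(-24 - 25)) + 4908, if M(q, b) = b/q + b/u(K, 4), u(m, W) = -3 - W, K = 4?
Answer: 85856920/17493 ≈ 4908.1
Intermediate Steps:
M(q, b) = -b/7 + b/q (M(q, b) = b/q + b/(-3 - 1*4) = b/q + b/(-3 - 4) = b/q + b/(-7) = b/q + b*(-⅐) = b/q - b/7 = -b/7 + b/q)
M(-51, (32 - 10)/(-24 - 25)) + 4908 = (-(32 - 10)/(7*(-24 - 25)) + ((32 - 10)/(-24 - 25))/(-51)) + 4908 = (-22/(7*(-49)) + (22/(-49))*(-1/51)) + 4908 = (-22*(-1)/(7*49) + (22*(-1/49))*(-1/51)) + 4908 = (-⅐*(-22/49) - 22/49*(-1/51)) + 4908 = (22/343 + 22/2499) + 4908 = 1276/17493 + 4908 = 85856920/17493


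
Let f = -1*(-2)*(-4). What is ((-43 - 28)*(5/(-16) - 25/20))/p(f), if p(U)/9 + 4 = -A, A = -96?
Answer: 1775/13248 ≈ 0.13398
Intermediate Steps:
f = -8 (f = 2*(-4) = -8)
p(U) = 828 (p(U) = -36 + 9*(-1*(-96)) = -36 + 9*96 = -36 + 864 = 828)
((-43 - 28)*(5/(-16) - 25/20))/p(f) = ((-43 - 28)*(5/(-16) - 25/20))/828 = -71*(5*(-1/16) - 25*1/20)*(1/828) = -71*(-5/16 - 5/4)*(1/828) = -71*(-25/16)*(1/828) = (1775/16)*(1/828) = 1775/13248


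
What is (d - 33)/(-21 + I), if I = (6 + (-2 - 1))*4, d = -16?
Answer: 49/9 ≈ 5.4444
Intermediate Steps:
I = 12 (I = (6 - 3)*4 = 3*4 = 12)
(d - 33)/(-21 + I) = (-16 - 33)/(-21 + 12) = -49/(-9) = -49*(-⅑) = 49/9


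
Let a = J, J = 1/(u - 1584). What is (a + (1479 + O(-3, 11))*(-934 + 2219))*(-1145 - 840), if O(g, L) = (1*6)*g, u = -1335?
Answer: -10877972325790/2919 ≈ -3.7266e+9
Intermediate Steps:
O(g, L) = 6*g
J = -1/2919 (J = 1/(-1335 - 1584) = 1/(-2919) = -1/2919 ≈ -0.00034258)
a = -1/2919 ≈ -0.00034258
(a + (1479 + O(-3, 11))*(-934 + 2219))*(-1145 - 840) = (-1/2919 + (1479 + 6*(-3))*(-934 + 2219))*(-1145 - 840) = (-1/2919 + (1479 - 18)*1285)*(-1985) = (-1/2919 + 1461*1285)*(-1985) = (-1/2919 + 1877385)*(-1985) = (5480086814/2919)*(-1985) = -10877972325790/2919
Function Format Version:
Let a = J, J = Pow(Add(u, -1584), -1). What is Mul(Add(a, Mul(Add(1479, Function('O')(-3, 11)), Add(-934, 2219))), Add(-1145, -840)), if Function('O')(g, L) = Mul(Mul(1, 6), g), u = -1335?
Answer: Rational(-10877972325790, 2919) ≈ -3.7266e+9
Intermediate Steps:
Function('O')(g, L) = Mul(6, g)
J = Rational(-1, 2919) (J = Pow(Add(-1335, -1584), -1) = Pow(-2919, -1) = Rational(-1, 2919) ≈ -0.00034258)
a = Rational(-1, 2919) ≈ -0.00034258
Mul(Add(a, Mul(Add(1479, Function('O')(-3, 11)), Add(-934, 2219))), Add(-1145, -840)) = Mul(Add(Rational(-1, 2919), Mul(Add(1479, Mul(6, -3)), Add(-934, 2219))), Add(-1145, -840)) = Mul(Add(Rational(-1, 2919), Mul(Add(1479, -18), 1285)), -1985) = Mul(Add(Rational(-1, 2919), Mul(1461, 1285)), -1985) = Mul(Add(Rational(-1, 2919), 1877385), -1985) = Mul(Rational(5480086814, 2919), -1985) = Rational(-10877972325790, 2919)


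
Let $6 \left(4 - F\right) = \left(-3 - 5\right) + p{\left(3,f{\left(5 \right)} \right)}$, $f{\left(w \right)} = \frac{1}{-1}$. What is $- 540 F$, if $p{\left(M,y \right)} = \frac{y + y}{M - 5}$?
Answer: $-2790$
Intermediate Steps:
$f{\left(w \right)} = -1$
$p{\left(M,y \right)} = \frac{2 y}{-5 + M}$
$F = \frac{31}{6}$ ($F = 4 - \frac{\left(-3 - 5\right) + 2 \left(-1\right) \frac{1}{-5 + 3}}{6} = 4 - \frac{-8 + 2 \left(-1\right) \frac{1}{-2}}{6} = 4 - \frac{-8 + 2 \left(-1\right) \left(- \frac{1}{2}\right)}{6} = 4 - \frac{-8 + 1}{6} = 4 - - \frac{7}{6} = 4 + \frac{7}{6} = \frac{31}{6} \approx 5.1667$)
$- 540 F = \left(-540\right) \frac{31}{6} = -2790$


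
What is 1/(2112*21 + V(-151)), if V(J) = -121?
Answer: 1/44231 ≈ 2.2609e-5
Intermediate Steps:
1/(2112*21 + V(-151)) = 1/(2112*21 - 121) = 1/(44352 - 121) = 1/44231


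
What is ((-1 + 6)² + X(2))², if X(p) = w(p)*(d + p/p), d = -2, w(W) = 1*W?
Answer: 529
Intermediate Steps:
w(W) = W
X(p) = -p (X(p) = p*(-2 + p/p) = p*(-2 + 1) = p*(-1) = -p)
((-1 + 6)² + X(2))² = ((-1 + 6)² - 1*2)² = (5² - 2)² = (25 - 2)² = 23² = 529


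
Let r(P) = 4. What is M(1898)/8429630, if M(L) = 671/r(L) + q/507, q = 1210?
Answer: 31367/1554117240 ≈ 2.0183e-5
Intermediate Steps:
M(L) = 345037/2028 (M(L) = 671/4 + 1210/507 = 345037/2028)
M(1898)/8429630 = (345037/2028)/8429630 = (345037/2028)*(1/8429630) = 31367/1554117240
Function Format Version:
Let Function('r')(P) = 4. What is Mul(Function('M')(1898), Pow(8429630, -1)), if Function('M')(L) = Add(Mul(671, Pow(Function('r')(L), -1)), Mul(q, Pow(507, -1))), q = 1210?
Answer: Rational(31367, 1554117240) ≈ 2.0183e-5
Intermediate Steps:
Function('M')(L) = Rational(345037, 2028) (Function('M')(L) = Add(Mul(671, Pow(4, -1)), Mul(1210, Pow(507, -1))) = Add(Mul(671, Rational(1, 4)), Mul(1210, Rational(1, 507))) = Add(Rational(671, 4), Rational(1210, 507)) = Rational(345037, 2028))
Mul(Function('M')(1898), Pow(8429630, -1)) = Mul(Rational(345037, 2028), Pow(8429630, -1)) = Mul(Rational(345037, 2028), Rational(1, 8429630)) = Rational(31367, 1554117240)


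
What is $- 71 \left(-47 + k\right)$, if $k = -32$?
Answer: $5609$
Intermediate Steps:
$- 71 \left(-47 + k\right) = - 71 \left(-47 - 32\right) = \left(-71\right) \left(-79\right) = 5609$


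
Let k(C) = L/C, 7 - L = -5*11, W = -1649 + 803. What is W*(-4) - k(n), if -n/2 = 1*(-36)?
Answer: 121793/36 ≈ 3383.1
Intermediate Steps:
W = -846
L = 62 (L = 7 - (-5)*11 = 7 - 1*(-55) = 7 + 55 = 62)
n = 72 (n = -2*(-36) = 72)
k(C) = 62/C
W*(-4) - k(n) = -846*(-4) - 62/72 = 3384 - 62/72 = 3384 - 1*31/36 = 3384 - 31/36 = 121793/36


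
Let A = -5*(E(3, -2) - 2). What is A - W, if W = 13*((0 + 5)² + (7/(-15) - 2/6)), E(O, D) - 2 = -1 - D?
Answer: -1598/5 ≈ -319.60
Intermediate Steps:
E(O, D) = 1 - D (E(O, D) = 2 + (-1 - D) = 1 - D)
A = -5 (A = -5*((1 - 1*(-2)) - 2) = -5*((1 + 2) - 2) = -5*(3 - 2) = -5*1 = -5)
W = 1573/5 (W = 13*(5² + (7*(-1/15) - 2*⅙)) = 13*(25 + (-7/15 - ⅓)) = 13*(25 - ⅘) = 13*(121/5) = 1573/5 ≈ 314.60)
A - W = -5 - 1*1573/5 = -5 - 1573/5 = -1598/5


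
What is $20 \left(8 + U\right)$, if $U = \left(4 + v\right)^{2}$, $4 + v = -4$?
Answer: $480$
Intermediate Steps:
$v = -8$ ($v = -4 - 4 = -8$)
$U = 16$ ($U = \left(4 - 8\right)^{2} = \left(-4\right)^{2} = 16$)
$20 \left(8 + U\right) = 20 \left(8 + 16\right) = 20 \cdot 24 = 480$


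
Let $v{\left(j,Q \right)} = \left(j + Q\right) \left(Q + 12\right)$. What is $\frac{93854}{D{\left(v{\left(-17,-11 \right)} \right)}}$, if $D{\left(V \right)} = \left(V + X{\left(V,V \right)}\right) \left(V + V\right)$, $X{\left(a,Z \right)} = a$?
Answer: $\frac{46927}{1568} \approx 29.928$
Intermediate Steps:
$v{\left(j,Q \right)} = \left(12 + Q\right) \left(Q + j\right)$ ($v{\left(j,Q \right)} = \left(Q + j\right) \left(12 + Q\right) = \left(12 + Q\right) \left(Q + j\right)$)
$D{\left(V \right)} = 4 V^{2}$ ($D{\left(V \right)} = \left(V + V\right) \left(V + V\right) = 2 V 2 V = 4 V^{2}$)
$\frac{93854}{D{\left(v{\left(-17,-11 \right)} \right)}} = \frac{93854}{4 \left(\left(-11\right)^{2} + 12 \left(-11\right) + 12 \left(-17\right) - -187\right)^{2}} = \frac{93854}{4 \left(121 - 132 - 204 + 187\right)^{2}} = \frac{93854}{4 \left(-28\right)^{2}} = \frac{93854}{4 \cdot 784} = \frac{93854}{3136} = 93854 \cdot \frac{1}{3136} = \frac{46927}{1568}$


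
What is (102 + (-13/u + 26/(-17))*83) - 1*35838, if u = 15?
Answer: -9163393/255 ≈ -35935.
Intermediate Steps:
(102 + (-13/u + 26/(-17))*83) - 1*35838 = (102 + (-13/15 + 26/(-17))*83) - 1*35838 = (102 + (-13*1/15 + 26*(-1/17))*83) - 35838 = (102 + (-13/15 - 26/17)*83) - 35838 = (102 - 611/255*83) - 35838 = (102 - 50713/255) - 35838 = -24703/255 - 35838 = -9163393/255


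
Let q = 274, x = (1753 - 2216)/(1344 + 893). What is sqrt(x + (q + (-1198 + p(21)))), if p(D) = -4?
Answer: 3*I*sqrt(516100507)/2237 ≈ 30.466*I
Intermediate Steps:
x = -463/2237 ≈ -0.20697
sqrt(x + (q + (-1198 + p(21)))) = sqrt(-463/2237 + (274 + (-1198 - 4))) = sqrt(-463/2237 + (274 - 1202)) = sqrt(-463/2237 - 928) = sqrt(-2076399/2237) = 3*I*sqrt(516100507)/2237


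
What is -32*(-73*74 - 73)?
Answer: 175200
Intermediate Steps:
-32*(-73*74 - 73) = -32*(-5402 - 73) = -32*(-5475) = 175200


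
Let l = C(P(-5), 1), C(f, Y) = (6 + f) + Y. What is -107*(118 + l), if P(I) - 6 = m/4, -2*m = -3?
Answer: -112457/8 ≈ -14057.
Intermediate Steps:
m = 3/2 (m = -1/2*(-3) = 3/2 ≈ 1.5000)
P(I) = 51/8 (P(I) = 6 + (3/2)/4 = 6 + (3/2)*(1/4) = 6 + 3/8 = 51/8)
C(f, Y) = 6 + Y + f
l = 107/8 (l = 6 + 1 + 51/8 = 107/8 ≈ 13.375)
-107*(118 + l) = -107*(118 + 107/8) = -107*1051/8 = -112457/8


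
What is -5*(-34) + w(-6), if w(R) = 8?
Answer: 178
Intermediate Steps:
-5*(-34) + w(-6) = -5*(-34) + 8 = 170 + 8 = 178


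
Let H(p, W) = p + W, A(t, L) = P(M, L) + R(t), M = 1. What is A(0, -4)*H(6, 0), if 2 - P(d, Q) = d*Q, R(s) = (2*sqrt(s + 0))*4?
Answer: 36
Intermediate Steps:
R(s) = 8*sqrt(s) (R(s) = (2*sqrt(s))*4 = 8*sqrt(s))
P(d, Q) = 2 - Q*d (P(d, Q) = 2 - d*Q = 2 - Q*d)
A(t, L) = 2 - L + 8*sqrt(t) (A(t, L) = (2 - 1*L*1) + 8*sqrt(t) = (2 - L) + 8*sqrt(t) = 2 - L + 8*sqrt(t))
H(p, W) = W + p
A(0, -4)*H(6, 0) = (2 - 1*(-4) + 8*sqrt(0))*(0 + 6) = (2 + 4 + 8*0)*6 = (2 + 4 + 0)*6 = 6*6 = 36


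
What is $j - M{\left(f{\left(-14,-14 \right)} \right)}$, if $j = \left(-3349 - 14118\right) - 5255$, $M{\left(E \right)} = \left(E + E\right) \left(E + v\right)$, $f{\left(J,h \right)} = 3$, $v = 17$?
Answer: $-22842$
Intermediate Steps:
$M{\left(E \right)} = 2 E \left(17 + E\right)$ ($M{\left(E \right)} = \left(E + E\right) \left(E + 17\right) = 2 E \left(17 + E\right)$)
$j = -22722$ ($j = -17467 - 5255 = -22722$)
$j - M{\left(f{\left(-14,-14 \right)} \right)} = -22722 - 2 \cdot 3 \left(17 + 3\right) = -22722 - 2 \cdot 3 \cdot 20 = -22722 - 120 = -22842$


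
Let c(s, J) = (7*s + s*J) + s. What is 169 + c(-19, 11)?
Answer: -192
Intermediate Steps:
c(s, J) = 8*s + J*s (c(s, J) = (7*s + J*s) + s = 8*s + J*s)
169 + c(-19, 11) = 169 - 19*(8 + 11) = 169 - 19*19 = 169 - 361 = -192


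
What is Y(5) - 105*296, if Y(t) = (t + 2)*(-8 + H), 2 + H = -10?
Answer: -31220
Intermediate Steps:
H = -12 (H = -2 - 10 = -12)
Y(t) = -40 - 20*t (Y(t) = (t + 2)*(-8 - 12) = (2 + t)*(-20) = -40 - 20*t)
Y(5) - 105*296 = (-40 - 20*5) - 105*296 = (-40 - 100) - 31080 = -140 - 31080 = -31220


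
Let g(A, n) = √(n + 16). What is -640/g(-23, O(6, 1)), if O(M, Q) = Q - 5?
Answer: -320*√3/3 ≈ -184.75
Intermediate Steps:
O(M, Q) = -5 + Q
g(A, n) = √(16 + n)
-640/g(-23, O(6, 1)) = -640/√(16 + (-5 + 1)) = -640/√(16 - 4) = -640*√3/6 = -320*√3/3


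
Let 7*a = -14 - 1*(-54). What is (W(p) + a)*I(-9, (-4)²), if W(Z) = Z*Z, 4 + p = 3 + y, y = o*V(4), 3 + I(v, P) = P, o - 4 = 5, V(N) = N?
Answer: 111995/7 ≈ 15999.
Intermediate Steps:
o = 9 (o = 4 + 5 = 9)
I(v, P) = -3 + P
a = 40/7 (a = (-14 - 1*(-54))/7 = (-14 + 54)/7 = (⅐)*40 = 40/7 ≈ 5.7143)
y = 36 (y = 9*4 = 36)
p = 35 (p = -4 + (3 + 36) = -4 + 39 = 35)
W(Z) = Z²
(W(p) + a)*I(-9, (-4)²) = (35² + 40/7)*(-3 + (-4)²) = (1225 + 40/7)*(-3 + 16) = (8615/7)*13 = 111995/7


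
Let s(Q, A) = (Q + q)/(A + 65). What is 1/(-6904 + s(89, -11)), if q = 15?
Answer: -27/186356 ≈ -0.00014488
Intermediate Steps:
s(Q, A) = (15 + Q)/(65 + A) (s(Q, A) = (Q + 15)/(A + 65) = (15 + Q)/(65 + A))
1/(-6904 + s(89, -11)) = 1/(-6904 + (15 + 89)/(65 - 11)) = 1/(-6904 + 104/54) = 1/(-6904 + (1/54)*104) = 1/(-6904 + 52/27) = 1/(-186356/27) = -27/186356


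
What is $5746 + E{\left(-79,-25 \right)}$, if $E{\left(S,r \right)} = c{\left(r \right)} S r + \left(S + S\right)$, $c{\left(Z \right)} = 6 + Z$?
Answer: $-31937$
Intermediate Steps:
$E{\left(S,r \right)} = 2 S + S r \left(6 + r\right)$ ($E{\left(S,r \right)} = \left(6 + r\right) S r + \left(S + S\right) = S \left(6 + r\right) r + 2 S = S r \left(6 + r\right) + 2 S = 2 S + S r \left(6 + r\right)$)
$5746 + E{\left(-79,-25 \right)} = 5746 - 79 \left(2 - 25 \left(6 - 25\right)\right) = 5746 - 79 \left(2 - -475\right) = 5746 - 79 \left(2 + 475\right) = 5746 - 37683 = -31937$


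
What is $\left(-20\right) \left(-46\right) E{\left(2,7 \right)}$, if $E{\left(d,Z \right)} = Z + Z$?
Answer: $12880$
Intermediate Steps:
$E{\left(d,Z \right)} = 2 Z$
$\left(-20\right) \left(-46\right) E{\left(2,7 \right)} = \left(-20\right) \left(-46\right) 2 \cdot 7 = 920 \cdot 14 = 12880$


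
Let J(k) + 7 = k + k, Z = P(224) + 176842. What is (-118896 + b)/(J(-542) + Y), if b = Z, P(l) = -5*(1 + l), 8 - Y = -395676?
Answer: 56821/394593 ≈ 0.14400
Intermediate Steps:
Y = 395684 (Y = 8 - 1*(-395676) = 8 + 395676 = 395684)
P(l) = -5 - 5*l
Z = 175717 (Z = (-5 - 5*224) + 176842 = (-5 - 1120) + 176842 = -1125 + 176842 = 175717)
J(k) = -7 + 2*k (J(k) = -7 + (k + k) = -7 + 2*k)
b = 175717
(-118896 + b)/(J(-542) + Y) = (-118896 + 175717)/((-7 + 2*(-542)) + 395684) = 56821/((-7 - 1084) + 395684) = 56821/(-1091 + 395684) = 56821/394593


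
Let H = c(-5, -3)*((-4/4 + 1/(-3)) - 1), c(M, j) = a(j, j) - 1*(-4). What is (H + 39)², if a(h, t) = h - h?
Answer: 7921/9 ≈ 880.11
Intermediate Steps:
a(h, t) = 0
c(M, j) = 4 (c(M, j) = 0 - 1*(-4) = 0 + 4 = 4)
H = -28/3 (H = 4*((-4/4 + 1/(-3)) - 1) = 4*((-4*¼ + 1*(-⅓)) - 1) = 4*((-1 - ⅓) - 1) = 4*(-4/3 - 1) = 4*(-7/3) = -28/3 ≈ -9.3333)
(H + 39)² = (-28/3 + 39)² = (89/3)² = 7921/9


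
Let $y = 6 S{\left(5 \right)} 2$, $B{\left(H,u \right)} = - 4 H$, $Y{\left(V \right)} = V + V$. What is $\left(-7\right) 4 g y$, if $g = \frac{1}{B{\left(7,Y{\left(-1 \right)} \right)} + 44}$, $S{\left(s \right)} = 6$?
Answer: $-126$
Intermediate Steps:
$Y{\left(V \right)} = 2 V$
$g = \frac{1}{16}$ ($g = \frac{1}{\left(-4\right) 7 + 44} = \frac{1}{-28 + 44} = \frac{1}{16} \approx 0.0625$)
$y = 72$ ($y = 6 \cdot 6 \cdot 2 = 36 \cdot 2 = 72$)
$\left(-7\right) 4 g y = \left(-7\right) 4 \cdot \frac{1}{16} \cdot 72 = \left(-28\right) \frac{1}{16} \cdot 72 = \left(- \frac{7}{4}\right) 72 = -126$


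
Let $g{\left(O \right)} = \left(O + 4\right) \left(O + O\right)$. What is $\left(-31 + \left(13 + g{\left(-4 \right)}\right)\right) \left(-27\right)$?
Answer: $486$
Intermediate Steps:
$g{\left(O \right)} = 2 O \left(4 + O\right)$ ($g{\left(O \right)} = \left(4 + O\right) 2 O = 2 O \left(4 + O\right)$)
$\left(-31 + \left(13 + g{\left(-4 \right)}\right)\right) \left(-27\right) = \left(-31 + \left(13 + 2 \left(-4\right) \left(4 - 4\right)\right)\right) \left(-27\right) = \left(-31 + \left(13 + 2 \left(-4\right) 0\right)\right) \left(-27\right) = \left(-31 + \left(13 + 0\right)\right) \left(-27\right) = \left(-31 + 13\right) \left(-27\right) = \left(-18\right) \left(-27\right) = 486$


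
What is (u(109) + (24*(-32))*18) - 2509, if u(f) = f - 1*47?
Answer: -16271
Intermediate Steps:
u(f) = -47 + f (u(f) = f - 47 = -47 + f)
(u(109) + (24*(-32))*18) - 2509 = ((-47 + 109) + (24*(-32))*18) - 2509 = (62 - 768*18) - 2509 = (62 - 13824) - 2509 = -13762 - 2509 = -16271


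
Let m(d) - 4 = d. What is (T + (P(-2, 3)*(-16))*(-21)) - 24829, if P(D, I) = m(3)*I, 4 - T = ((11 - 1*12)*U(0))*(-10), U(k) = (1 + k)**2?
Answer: -17779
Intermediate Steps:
T = -6 (T = 4 - (11 - 1*12)*(1 + 0)**2*(-10) = 4 - (11 - 12)*1**2*(-10) = 4 - (-1*1)*(-10) = 4 - (-1)*(-10) = 4 - 1*10 = 4 - 10 = -6)
m(d) = 4 + d
P(D, I) = 7*I (P(D, I) = (4 + 3)*I = 7*I)
(T + (P(-2, 3)*(-16))*(-21)) - 24829 = (-6 + ((7*3)*(-16))*(-21)) - 24829 = (-6 + (21*(-16))*(-21)) - 24829 = (-6 - 336*(-21)) - 24829 = (-6 + 7056) - 24829 = 7050 - 24829 = -17779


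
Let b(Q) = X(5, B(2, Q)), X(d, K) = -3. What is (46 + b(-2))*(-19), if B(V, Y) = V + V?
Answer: -817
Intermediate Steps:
B(V, Y) = 2*V
b(Q) = -3
(46 + b(-2))*(-19) = (46 - 3)*(-19) = 43*(-19) = -817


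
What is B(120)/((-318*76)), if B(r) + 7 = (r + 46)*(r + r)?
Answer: -39833/24168 ≈ -1.6482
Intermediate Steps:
B(r) = -7 + 2*r*(46 + r) (B(r) = -7 + (r + 46)*(r + r) = -7 + (46 + r)*(2*r) = -7 + 2*r*(46 + r))
B(120)/((-318*76)) = (-7 + 2*120**2 + 92*120)/((-318*76)) = (-7 + 2*14400 + 11040)/(-24168) = (-7 + 28800 + 11040)*(-1/24168) = 39833*(-1/24168) = -39833/24168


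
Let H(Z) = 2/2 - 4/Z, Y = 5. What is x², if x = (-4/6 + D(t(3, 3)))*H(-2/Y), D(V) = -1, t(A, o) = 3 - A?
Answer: 3025/9 ≈ 336.11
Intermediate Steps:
H(Z) = 1 - 4/Z (H(Z) = 2*(½) - 4/Z = 1 - 4/Z)
x = -55/3 (x = (-4/6 - 1)*((-4 - 2/5)/((-2/5))) = (-4*⅙ - 1)*((-4 - 2*⅕)/((-2*⅕))) = (-⅔ - 1)*((-4 - ⅖)/(-⅖)) = -(-25)*(-22)/(6*5) = -5/3*11 = -55/3 ≈ -18.333)
x² = (-55/3)² = 3025/9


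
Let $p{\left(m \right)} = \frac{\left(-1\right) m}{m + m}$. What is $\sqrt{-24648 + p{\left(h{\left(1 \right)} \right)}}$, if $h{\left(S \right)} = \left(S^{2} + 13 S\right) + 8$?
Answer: $\frac{i \sqrt{98594}}{2} \approx 157.0 i$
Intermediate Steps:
$h{\left(S \right)} = 8 + S^{2} + 13 S$
$p{\left(m \right)} = - \frac{1}{2}$ ($p{\left(m \right)} = \frac{\left(-1\right) m}{2 m} = - m \frac{1}{2 m} = - \frac{1}{2}$)
$\sqrt{-24648 + p{\left(h{\left(1 \right)} \right)}} = \sqrt{-24648 - \frac{1}{2}} = \sqrt{- \frac{49297}{2}} = \frac{i \sqrt{98594}}{2}$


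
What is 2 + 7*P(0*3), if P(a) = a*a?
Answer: 2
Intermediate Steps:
P(a) = a**2
2 + 7*P(0*3) = 2 + 7*(0*3)**2 = 2 + 7*0**2 = 2 + 7*0 = 2 + 0 = 2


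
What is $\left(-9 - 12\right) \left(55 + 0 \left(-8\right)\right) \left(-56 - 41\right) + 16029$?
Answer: $128064$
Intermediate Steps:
$\left(-9 - 12\right) \left(55 + 0 \left(-8\right)\right) \left(-56 - 41\right) + 16029 = - 21 \left(55 + 0\right) \left(-97\right) + 16029 = \left(-21\right) 55 \left(-97\right) + 16029 = \left(-1155\right) \left(-97\right) + 16029 = 112035 + 16029 = 128064$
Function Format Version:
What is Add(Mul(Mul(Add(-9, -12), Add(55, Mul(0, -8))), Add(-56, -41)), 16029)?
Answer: 128064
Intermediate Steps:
Add(Mul(Mul(Add(-9, -12), Add(55, Mul(0, -8))), Add(-56, -41)), 16029) = Add(Mul(Mul(-21, Add(55, 0)), -97), 16029) = Add(Mul(Mul(-21, 55), -97), 16029) = Add(Mul(-1155, -97), 16029) = Add(112035, 16029) = 128064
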